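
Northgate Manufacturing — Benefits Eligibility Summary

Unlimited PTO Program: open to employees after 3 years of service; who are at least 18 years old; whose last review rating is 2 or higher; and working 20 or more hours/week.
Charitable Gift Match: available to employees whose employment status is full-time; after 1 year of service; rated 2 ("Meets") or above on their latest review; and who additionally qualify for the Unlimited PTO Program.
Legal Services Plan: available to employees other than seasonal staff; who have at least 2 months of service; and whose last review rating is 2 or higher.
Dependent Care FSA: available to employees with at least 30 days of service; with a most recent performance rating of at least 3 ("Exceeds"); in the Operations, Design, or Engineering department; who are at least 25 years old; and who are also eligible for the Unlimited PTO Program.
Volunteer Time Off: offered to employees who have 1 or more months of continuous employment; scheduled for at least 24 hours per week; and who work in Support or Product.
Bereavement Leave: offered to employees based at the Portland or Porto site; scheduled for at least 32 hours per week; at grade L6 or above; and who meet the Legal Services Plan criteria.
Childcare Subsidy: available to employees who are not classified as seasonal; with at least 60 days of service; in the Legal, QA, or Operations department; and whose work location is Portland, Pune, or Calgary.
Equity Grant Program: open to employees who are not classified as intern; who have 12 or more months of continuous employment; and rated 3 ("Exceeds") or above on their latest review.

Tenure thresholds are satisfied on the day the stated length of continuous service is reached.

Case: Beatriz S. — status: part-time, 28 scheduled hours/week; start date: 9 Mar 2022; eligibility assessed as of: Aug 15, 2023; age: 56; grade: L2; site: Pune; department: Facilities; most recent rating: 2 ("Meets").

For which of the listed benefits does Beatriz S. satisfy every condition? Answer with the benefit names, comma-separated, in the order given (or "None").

Service from 9 Mar 2022 to Aug 15, 2023: 524 days.
Unlimited PTO Program — service 524 days < 3 years (≈1095 days) ✗ → not eligible.
Charitable Gift Match — status part-time ✗ (requires full-time) → not eligible.
Legal Services Plan — status part-time ✓ (not excluded); service 524 days ≥ 2 months (≈60 days) ✓; rating 2 ≥ 2 ✓ → eligible.
Dependent Care FSA — service 524 days ≥ 30 days ✓; rating 2 < 3 ✗ → not eligible.
Volunteer Time Off — service 524 days ≥ 1 month (≈30 days) ✓; 28 hrs/wk ≥ 24 ✓; dept Facilities ✗ → not eligible.
Bereavement Leave — site Pune ✗ (not Portland or Porto) → not eligible.
Childcare Subsidy — status part-time ✓ (not excluded); service 524 days ≥ 60 days ✓; dept Facilities ✗ → not eligible.
Equity Grant Program — status part-time ✓ (not excluded); service 524 days ≥ 12 months (≈360 days) ✓; rating 2 < 3 ✗ → not eligible.

Legal Services Plan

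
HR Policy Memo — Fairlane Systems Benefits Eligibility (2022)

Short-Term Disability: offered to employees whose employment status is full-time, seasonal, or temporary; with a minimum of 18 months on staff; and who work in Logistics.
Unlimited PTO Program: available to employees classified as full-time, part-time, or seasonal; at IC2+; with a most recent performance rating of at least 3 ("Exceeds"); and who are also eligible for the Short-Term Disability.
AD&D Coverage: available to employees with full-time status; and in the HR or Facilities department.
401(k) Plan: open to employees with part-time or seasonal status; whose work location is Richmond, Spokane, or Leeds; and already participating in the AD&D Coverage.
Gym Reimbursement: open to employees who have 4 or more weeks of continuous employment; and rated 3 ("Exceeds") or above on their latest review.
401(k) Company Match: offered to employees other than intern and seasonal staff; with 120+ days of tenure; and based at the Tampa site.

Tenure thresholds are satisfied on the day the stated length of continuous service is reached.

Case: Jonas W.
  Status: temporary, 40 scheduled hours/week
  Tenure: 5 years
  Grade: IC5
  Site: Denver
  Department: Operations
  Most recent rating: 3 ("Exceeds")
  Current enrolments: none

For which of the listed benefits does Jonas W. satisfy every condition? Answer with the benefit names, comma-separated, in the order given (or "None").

Short-Term Disability — status temporary ✓; service 5 years ≥ 18 months (≈540 days) ✓; dept Operations ✗ → not eligible.
Unlimited PTO Program — status temporary ✗ (requires full-time, part-time, or seasonal) → not eligible.
AD&D Coverage — status temporary ✗ (requires full-time) → not eligible.
401(k) Plan — status temporary ✗ (requires part-time or seasonal) → not eligible.
Gym Reimbursement — service 5 years ≥ 4 weeks (≈28 days) ✓; rating 3 ≥ 3 ✓ → eligible.
401(k) Company Match — status temporary ✓ (not excluded); service 5 years ≥ 120 days ✓; site Denver ✗ (not Tampa) → not eligible.

Gym Reimbursement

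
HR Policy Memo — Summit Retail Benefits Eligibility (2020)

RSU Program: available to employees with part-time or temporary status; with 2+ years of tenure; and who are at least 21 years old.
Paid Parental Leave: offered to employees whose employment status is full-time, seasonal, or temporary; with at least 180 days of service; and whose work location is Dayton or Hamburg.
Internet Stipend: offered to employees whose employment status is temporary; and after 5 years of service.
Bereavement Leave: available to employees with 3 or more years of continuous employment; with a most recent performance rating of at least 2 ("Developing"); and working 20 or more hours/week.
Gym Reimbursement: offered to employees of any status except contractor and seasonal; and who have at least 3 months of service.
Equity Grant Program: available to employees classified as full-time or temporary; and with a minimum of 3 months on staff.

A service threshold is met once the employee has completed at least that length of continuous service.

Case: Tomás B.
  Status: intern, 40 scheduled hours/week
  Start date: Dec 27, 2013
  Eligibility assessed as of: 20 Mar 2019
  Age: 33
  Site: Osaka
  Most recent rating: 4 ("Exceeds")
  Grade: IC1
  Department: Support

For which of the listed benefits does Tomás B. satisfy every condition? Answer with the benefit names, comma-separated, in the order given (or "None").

Service from Dec 27, 2013 to 20 Mar 2019: 1909 days.
RSU Program — status intern ✗ (requires part-time or temporary) → not eligible.
Paid Parental Leave — status intern ✗ (requires full-time, seasonal, or temporary) → not eligible.
Internet Stipend — status intern ✗ (requires temporary) → not eligible.
Bereavement Leave — service 1909 days ≥ 3 years (≈1095 days) ✓; rating 4 ≥ 2 ✓; 40 hrs/wk ≥ 20 ✓ → eligible.
Gym Reimbursement — status intern ✓ (not excluded); service 1909 days ≥ 3 months (≈90 days) ✓ → eligible.
Equity Grant Program — status intern ✗ (requires full-time or temporary) → not eligible.

Bereavement Leave, Gym Reimbursement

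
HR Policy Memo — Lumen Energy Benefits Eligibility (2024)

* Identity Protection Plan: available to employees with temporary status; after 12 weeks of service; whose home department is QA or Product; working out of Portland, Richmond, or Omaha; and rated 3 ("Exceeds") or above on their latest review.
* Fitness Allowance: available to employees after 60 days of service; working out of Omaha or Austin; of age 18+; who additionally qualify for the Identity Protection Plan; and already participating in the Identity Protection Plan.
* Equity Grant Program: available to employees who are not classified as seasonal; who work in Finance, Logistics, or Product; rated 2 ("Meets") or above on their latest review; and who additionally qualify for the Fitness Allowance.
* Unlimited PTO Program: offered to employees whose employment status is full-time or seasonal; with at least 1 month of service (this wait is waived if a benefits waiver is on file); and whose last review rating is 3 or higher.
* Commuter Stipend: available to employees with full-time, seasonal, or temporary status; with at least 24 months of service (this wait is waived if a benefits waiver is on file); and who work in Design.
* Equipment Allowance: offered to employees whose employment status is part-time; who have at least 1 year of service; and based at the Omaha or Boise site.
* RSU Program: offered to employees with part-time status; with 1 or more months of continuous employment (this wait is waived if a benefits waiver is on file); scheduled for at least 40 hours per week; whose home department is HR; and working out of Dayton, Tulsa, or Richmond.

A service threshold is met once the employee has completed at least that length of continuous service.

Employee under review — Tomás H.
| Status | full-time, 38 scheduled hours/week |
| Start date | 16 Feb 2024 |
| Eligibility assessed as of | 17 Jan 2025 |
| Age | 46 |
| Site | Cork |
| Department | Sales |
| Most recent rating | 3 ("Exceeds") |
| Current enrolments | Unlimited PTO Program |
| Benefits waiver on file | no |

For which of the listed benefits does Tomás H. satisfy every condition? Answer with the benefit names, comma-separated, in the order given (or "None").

Service from 16 Feb 2024 to 17 Jan 2025: 336 days.
Identity Protection Plan — status full-time ✗ (requires temporary) → not eligible.
Fitness Allowance — service 336 days ≥ 60 days ✓; site Cork ✗ (not Omaha or Austin) → not eligible.
Equity Grant Program — status full-time ✓ (not excluded); dept Sales ✗ → not eligible.
Unlimited PTO Program — status full-time ✓; no waiver, service 336 days ≥ 1 month (≈30 days) ✓; rating 3 ≥ 3 ✓ → eligible.
Commuter Stipend — status full-time ✓; no waiver, service 336 days < 24 months (≈720 days) ✗ → not eligible.
Equipment Allowance — status full-time ✗ (requires part-time) → not eligible.
RSU Program — status full-time ✗ (requires part-time) → not eligible.

Unlimited PTO Program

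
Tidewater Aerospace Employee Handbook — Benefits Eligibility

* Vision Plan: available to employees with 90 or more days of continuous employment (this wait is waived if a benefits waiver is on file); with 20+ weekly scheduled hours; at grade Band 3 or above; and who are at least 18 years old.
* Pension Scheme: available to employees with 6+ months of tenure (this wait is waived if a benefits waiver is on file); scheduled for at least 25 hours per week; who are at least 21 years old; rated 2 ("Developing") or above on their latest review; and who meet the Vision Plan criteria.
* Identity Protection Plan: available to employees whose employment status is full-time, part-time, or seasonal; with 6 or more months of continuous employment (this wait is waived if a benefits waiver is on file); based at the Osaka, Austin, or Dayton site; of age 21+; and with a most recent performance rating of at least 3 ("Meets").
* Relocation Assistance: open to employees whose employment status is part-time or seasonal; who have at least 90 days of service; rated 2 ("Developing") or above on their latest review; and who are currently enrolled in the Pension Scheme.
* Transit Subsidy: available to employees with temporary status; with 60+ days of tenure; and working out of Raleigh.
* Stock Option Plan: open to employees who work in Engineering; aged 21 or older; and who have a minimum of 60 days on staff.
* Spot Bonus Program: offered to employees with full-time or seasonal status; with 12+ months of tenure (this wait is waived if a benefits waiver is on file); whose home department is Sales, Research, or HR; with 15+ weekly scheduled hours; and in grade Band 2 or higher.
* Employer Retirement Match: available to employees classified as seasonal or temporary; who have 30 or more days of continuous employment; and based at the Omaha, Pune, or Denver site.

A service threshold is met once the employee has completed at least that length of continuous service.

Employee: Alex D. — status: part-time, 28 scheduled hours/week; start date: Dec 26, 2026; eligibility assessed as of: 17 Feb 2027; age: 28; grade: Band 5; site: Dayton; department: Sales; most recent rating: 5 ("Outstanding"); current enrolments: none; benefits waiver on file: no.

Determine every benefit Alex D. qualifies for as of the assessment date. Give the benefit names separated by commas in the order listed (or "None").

Service from Dec 26, 2026 to 17 Feb 2027: 53 days.
Vision Plan — no waiver, service 53 days < 90 days ✗ → not eligible.
Pension Scheme — no waiver, service 53 days < 6 months (≈180 days) ✗ → not eligible.
Identity Protection Plan — status part-time ✓; no waiver, service 53 days < 6 months (≈180 days) ✗ → not eligible.
Relocation Assistance — status part-time ✓; service 53 days < 90 days ✗ → not eligible.
Transit Subsidy — status part-time ✗ (requires temporary) → not eligible.
Stock Option Plan — dept Sales ✗ → not eligible.
Spot Bonus Program — status part-time ✗ (requires full-time or seasonal) → not eligible.
Employer Retirement Match — status part-time ✗ (requires seasonal or temporary) → not eligible.

None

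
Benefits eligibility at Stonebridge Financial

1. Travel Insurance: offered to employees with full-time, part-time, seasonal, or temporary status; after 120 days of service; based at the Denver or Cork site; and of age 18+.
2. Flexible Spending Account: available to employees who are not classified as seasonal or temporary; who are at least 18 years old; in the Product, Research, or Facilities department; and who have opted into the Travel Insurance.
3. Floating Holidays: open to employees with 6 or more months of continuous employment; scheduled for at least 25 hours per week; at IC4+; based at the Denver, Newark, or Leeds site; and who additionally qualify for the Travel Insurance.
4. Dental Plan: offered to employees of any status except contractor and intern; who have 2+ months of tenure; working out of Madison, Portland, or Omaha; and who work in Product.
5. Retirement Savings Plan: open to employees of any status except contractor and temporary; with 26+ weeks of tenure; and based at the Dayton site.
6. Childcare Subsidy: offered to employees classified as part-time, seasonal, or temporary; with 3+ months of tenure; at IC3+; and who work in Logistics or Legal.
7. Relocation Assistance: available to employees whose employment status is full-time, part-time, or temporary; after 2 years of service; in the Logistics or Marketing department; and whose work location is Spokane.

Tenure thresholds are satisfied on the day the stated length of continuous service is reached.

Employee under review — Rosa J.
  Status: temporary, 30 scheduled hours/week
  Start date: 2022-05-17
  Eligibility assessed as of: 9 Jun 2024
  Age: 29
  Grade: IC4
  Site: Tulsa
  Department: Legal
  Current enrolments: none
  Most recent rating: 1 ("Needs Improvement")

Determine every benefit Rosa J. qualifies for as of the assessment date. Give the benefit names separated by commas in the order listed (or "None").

Service from 2022-05-17 to 9 Jun 2024: 754 days.
Travel Insurance — status temporary ✓; service 754 days ≥ 120 days ✓; site Tulsa ✗ (not Denver or Cork) → not eligible.
Flexible Spending Account — status temporary ✗ (excluded) → not eligible.
Floating Holidays — service 754 days ≥ 6 months (≈180 days) ✓; 30 hrs/wk ≥ 25 ✓; grade IC4 ≥ IC4 ✓; site Tulsa ✗ (not Denver, Newark, or Leeds) → not eligible.
Dental Plan — status temporary ✓ (not excluded); service 754 days ≥ 2 months (≈60 days) ✓; site Tulsa ✗ (not Madison, Portland, or Omaha) → not eligible.
Retirement Savings Plan — status temporary ✗ (excluded) → not eligible.
Childcare Subsidy — status temporary ✓; service 754 days ≥ 3 months (≈90 days) ✓; grade IC4 ≥ IC3 ✓; dept Legal ✓ → eligible.
Relocation Assistance — status temporary ✓; service 754 days ≥ 2 years (≈730 days) ✓; dept Legal ✗ → not eligible.

Childcare Subsidy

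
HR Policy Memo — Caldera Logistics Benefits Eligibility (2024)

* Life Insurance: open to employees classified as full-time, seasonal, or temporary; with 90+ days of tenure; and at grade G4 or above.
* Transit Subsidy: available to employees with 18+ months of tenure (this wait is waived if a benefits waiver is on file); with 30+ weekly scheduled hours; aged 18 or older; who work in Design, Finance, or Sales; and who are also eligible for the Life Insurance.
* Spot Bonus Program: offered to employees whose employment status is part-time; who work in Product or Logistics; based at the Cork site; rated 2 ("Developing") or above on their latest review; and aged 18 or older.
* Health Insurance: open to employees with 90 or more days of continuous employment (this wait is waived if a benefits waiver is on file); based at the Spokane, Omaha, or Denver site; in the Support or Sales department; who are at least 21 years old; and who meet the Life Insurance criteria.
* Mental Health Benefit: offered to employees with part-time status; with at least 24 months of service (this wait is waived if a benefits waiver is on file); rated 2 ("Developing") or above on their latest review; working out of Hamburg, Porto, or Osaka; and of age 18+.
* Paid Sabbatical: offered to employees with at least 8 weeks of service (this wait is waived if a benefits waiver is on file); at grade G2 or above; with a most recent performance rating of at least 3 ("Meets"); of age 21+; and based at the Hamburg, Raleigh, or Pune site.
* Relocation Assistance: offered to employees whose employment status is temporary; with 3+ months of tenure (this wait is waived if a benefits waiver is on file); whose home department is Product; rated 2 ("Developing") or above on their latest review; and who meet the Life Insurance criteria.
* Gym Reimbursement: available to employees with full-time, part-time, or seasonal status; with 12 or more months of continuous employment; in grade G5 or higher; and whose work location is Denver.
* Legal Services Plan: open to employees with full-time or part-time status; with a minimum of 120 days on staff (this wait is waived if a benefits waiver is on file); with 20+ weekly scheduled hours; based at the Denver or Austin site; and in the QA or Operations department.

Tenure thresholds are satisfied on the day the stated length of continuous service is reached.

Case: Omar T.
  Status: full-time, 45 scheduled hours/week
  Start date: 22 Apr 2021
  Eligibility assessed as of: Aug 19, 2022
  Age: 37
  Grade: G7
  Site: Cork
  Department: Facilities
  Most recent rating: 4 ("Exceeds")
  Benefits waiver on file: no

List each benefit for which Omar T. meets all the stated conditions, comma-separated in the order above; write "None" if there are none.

Service from 22 Apr 2021 to Aug 19, 2022: 484 days.
Life Insurance — status full-time ✓; service 484 days ≥ 90 days ✓; grade G7 ≥ G4 ✓ → eligible.
Transit Subsidy — no waiver, service 484 days < 18 months (≈540 days) ✗ → not eligible.
Spot Bonus Program — status full-time ✗ (requires part-time) → not eligible.
Health Insurance — no waiver, service 484 days ≥ 90 days ✓; site Cork ✗ (not Spokane, Omaha, or Denver) → not eligible.
Mental Health Benefit — status full-time ✗ (requires part-time) → not eligible.
Paid Sabbatical — no waiver, service 484 days ≥ 8 weeks (≈56 days) ✓; grade G7 ≥ G2 ✓; rating 4 ≥ 3 ✓; age 37 ≥ 21 ✓; site Cork ✗ (not Hamburg, Raleigh, or Pune) → not eligible.
Relocation Assistance — status full-time ✗ (requires temporary) → not eligible.
Gym Reimbursement — status full-time ✓; service 484 days ≥ 12 months (≈360 days) ✓; grade G7 ≥ G5 ✓; site Cork ✗ (not Denver) → not eligible.
Legal Services Plan — status full-time ✓; no waiver, service 484 days ≥ 120 days ✓; 45 hrs/wk ≥ 20 ✓; site Cork ✗ (not Denver or Austin) → not eligible.

Life Insurance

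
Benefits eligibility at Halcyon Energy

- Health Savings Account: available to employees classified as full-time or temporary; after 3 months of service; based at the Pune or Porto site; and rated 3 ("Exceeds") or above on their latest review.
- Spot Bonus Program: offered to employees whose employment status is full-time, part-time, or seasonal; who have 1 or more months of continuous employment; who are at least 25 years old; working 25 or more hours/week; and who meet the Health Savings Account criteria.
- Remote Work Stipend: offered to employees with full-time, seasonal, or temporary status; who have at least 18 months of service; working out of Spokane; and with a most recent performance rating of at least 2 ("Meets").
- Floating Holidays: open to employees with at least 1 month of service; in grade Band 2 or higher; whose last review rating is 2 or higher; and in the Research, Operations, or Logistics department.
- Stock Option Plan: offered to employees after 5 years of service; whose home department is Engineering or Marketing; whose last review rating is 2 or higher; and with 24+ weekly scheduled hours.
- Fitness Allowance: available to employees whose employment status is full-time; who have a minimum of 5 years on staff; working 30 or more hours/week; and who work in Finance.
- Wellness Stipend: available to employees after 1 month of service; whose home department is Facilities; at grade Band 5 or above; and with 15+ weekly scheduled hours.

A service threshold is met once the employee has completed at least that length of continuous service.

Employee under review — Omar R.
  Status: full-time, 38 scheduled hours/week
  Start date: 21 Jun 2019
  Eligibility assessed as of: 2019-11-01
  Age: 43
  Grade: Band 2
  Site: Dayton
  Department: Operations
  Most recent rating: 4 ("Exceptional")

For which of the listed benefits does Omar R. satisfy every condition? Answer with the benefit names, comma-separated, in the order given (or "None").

Service from 21 Jun 2019 to 2019-11-01: 133 days.
Health Savings Account — status full-time ✓; service 133 days ≥ 3 months (≈90 days) ✓; site Dayton ✗ (not Pune or Porto) → not eligible.
Spot Bonus Program — status full-time ✓; service 133 days ≥ 1 month (≈30 days) ✓; age 43 ≥ 25 ✓; 38 hrs/wk ≥ 25 ✓; not eligible for Health Savings Account ✗ → not eligible.
Remote Work Stipend — status full-time ✓; service 133 days < 18 months (≈540 days) ✗ → not eligible.
Floating Holidays — service 133 days ≥ 1 month (≈30 days) ✓; grade Band 2 ≥ Band 2 ✓; rating 4 ≥ 2 ✓; dept Operations ✓ → eligible.
Stock Option Plan — service 133 days < 5 years (≈1825 days) ✗ → not eligible.
Fitness Allowance — status full-time ✓; service 133 days < 5 years (≈1825 days) ✗ → not eligible.
Wellness Stipend — service 133 days ≥ 1 month (≈30 days) ✓; dept Operations ✗ → not eligible.

Floating Holidays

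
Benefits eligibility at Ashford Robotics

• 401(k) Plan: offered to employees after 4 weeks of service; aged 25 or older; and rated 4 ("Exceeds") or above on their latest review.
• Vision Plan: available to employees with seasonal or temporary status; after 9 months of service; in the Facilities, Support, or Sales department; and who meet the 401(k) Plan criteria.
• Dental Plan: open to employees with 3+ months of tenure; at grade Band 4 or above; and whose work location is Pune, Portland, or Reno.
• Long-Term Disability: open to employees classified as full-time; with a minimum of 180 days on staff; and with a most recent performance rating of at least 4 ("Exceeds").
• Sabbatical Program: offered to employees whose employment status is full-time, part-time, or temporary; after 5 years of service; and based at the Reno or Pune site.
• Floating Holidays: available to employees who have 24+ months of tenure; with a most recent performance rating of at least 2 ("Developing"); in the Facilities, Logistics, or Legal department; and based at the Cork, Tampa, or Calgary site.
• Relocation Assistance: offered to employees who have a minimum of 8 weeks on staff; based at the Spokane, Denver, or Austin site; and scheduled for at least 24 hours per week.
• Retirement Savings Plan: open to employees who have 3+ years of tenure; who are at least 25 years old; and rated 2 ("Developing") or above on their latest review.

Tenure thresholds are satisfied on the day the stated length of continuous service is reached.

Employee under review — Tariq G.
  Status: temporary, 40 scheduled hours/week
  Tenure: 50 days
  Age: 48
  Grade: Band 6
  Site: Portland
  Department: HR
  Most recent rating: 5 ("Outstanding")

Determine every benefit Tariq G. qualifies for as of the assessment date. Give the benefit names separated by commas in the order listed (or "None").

401(k) Plan — service 50 days ≥ 4 weeks (≈28 days) ✓; age 48 ≥ 25 ✓; rating 5 ≥ 4 ✓ → eligible.
Vision Plan — status temporary ✓; service 50 days < 9 months (≈270 days) ✗ → not eligible.
Dental Plan — service 50 days < 3 months (≈90 days) ✗ → not eligible.
Long-Term Disability — status temporary ✗ (requires full-time) → not eligible.
Sabbatical Program — status temporary ✓; service 50 days < 5 years (≈1825 days) ✗ → not eligible.
Floating Holidays — service 50 days < 24 months (≈720 days) ✗ → not eligible.
Relocation Assistance — service 50 days < 8 weeks (≈56 days) ✗ → not eligible.
Retirement Savings Plan — service 50 days < 3 years (≈1095 days) ✗ → not eligible.

401(k) Plan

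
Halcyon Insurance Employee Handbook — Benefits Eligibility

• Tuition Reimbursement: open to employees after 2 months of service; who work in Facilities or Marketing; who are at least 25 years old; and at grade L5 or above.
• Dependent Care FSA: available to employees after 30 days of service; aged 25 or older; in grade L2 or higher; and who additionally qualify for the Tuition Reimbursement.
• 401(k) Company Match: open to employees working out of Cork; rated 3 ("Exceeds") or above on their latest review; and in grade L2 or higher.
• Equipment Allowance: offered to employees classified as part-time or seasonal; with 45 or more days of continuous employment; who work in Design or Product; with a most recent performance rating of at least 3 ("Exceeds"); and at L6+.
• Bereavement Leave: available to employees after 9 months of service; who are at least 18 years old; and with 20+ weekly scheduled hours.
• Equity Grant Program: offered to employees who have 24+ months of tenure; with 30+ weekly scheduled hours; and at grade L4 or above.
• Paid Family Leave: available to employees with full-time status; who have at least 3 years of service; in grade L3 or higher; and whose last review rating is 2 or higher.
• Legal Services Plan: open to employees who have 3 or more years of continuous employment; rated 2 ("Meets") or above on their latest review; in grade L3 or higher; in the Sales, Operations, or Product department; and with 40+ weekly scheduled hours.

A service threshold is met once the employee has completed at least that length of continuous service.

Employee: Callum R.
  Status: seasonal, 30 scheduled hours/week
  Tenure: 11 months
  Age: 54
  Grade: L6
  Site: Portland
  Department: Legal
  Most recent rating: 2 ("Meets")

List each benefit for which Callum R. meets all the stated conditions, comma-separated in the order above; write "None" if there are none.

Bereavement Leave

Tuition Reimbursement — service 11 months ≥ 2 months ✓; dept Legal ✗ → not eligible.
Dependent Care FSA — service 11 months ≥ 30 days ✓; age 54 ≥ 25 ✓; grade L6 ≥ L2 ✓; not eligible for Tuition Reimbursement ✗ → not eligible.
401(k) Company Match — site Portland ✗ (not Cork) → not eligible.
Equipment Allowance — status seasonal ✓; service 11 months ≥ 45 days ✓; dept Legal ✗ → not eligible.
Bereavement Leave — service 11 months ≥ 9 months ✓; age 54 ≥ 18 ✓; 30 hrs/wk ≥ 20 ✓ → eligible.
Equity Grant Program — service 11 months < 24 months ✗ → not eligible.
Paid Family Leave — status seasonal ✗ (requires full-time) → not eligible.
Legal Services Plan — service 11 months < 3 years (≈1095 days) ✗ → not eligible.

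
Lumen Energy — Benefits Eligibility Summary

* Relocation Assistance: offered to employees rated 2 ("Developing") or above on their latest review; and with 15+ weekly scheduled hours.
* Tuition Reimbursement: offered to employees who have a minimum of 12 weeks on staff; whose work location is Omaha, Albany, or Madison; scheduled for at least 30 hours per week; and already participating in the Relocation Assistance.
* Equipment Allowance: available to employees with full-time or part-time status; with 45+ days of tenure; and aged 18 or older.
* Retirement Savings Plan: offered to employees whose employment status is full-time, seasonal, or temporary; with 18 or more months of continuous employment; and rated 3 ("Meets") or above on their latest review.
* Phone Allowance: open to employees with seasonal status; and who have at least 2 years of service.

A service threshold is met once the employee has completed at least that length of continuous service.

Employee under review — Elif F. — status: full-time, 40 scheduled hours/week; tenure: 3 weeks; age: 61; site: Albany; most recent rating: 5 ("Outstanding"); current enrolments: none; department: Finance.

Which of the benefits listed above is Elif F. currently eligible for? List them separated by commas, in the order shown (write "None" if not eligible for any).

Relocation Assistance

Relocation Assistance — rating 5 ≥ 2 ✓; 40 hrs/wk ≥ 15 ✓ → eligible.
Tuition Reimbursement — service 3 weeks < 12 weeks ✗ → not eligible.
Equipment Allowance — status full-time ✓; service 3 weeks < 45 days ✗ → not eligible.
Retirement Savings Plan — status full-time ✓; service 3 weeks < 18 months (≈540 days) ✗ → not eligible.
Phone Allowance — status full-time ✗ (requires seasonal) → not eligible.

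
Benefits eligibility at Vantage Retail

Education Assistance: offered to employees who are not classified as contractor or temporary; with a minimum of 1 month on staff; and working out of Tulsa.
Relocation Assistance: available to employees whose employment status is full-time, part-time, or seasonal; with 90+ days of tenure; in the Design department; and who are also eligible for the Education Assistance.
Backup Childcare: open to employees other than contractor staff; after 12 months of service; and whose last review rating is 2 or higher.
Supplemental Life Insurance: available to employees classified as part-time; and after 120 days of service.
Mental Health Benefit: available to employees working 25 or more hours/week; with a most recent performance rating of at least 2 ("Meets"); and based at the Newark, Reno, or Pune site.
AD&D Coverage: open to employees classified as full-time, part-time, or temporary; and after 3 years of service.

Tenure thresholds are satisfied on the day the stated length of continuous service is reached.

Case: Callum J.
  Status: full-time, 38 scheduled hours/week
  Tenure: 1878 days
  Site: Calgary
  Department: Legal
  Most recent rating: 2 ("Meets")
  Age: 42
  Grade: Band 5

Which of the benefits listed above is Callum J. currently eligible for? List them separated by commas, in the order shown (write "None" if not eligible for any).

Education Assistance — status full-time ✓ (not excluded); service 1878 days ≥ 1 month (≈30 days) ✓; site Calgary ✗ (not Tulsa) → not eligible.
Relocation Assistance — status full-time ✓; service 1878 days ≥ 90 days ✓; dept Legal ✗ → not eligible.
Backup Childcare — status full-time ✓ (not excluded); service 1878 days ≥ 12 months (≈360 days) ✓; rating 2 ≥ 2 ✓ → eligible.
Supplemental Life Insurance — status full-time ✗ (requires part-time) → not eligible.
Mental Health Benefit — 38 hrs/wk ≥ 25 ✓; rating 2 ≥ 2 ✓; site Calgary ✗ (not Newark, Reno, or Pune) → not eligible.
AD&D Coverage — status full-time ✓; service 1878 days ≥ 3 years (≈1095 days) ✓ → eligible.

Backup Childcare, AD&D Coverage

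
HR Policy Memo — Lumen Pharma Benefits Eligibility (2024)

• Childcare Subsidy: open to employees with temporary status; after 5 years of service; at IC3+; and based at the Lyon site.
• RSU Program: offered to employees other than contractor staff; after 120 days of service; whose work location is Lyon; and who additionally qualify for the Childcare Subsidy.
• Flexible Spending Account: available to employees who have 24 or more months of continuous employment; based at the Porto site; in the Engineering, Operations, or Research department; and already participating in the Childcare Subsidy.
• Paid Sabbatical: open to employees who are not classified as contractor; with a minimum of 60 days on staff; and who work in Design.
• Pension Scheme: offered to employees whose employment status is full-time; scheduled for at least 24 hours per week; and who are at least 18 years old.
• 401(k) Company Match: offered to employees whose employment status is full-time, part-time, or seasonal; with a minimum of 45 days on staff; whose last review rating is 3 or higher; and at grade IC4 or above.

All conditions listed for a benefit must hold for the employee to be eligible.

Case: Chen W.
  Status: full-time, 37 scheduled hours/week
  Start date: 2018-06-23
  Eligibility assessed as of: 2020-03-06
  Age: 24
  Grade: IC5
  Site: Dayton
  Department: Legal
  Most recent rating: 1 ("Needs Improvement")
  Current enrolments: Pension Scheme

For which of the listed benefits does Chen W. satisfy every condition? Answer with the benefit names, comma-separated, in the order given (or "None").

Pension Scheme

Service from 2018-06-23 to 2020-03-06: 622 days.
Childcare Subsidy — status full-time ✗ (requires temporary) → not eligible.
RSU Program — status full-time ✓ (not excluded); service 622 days ≥ 120 days ✓; site Dayton ✗ (not Lyon) → not eligible.
Flexible Spending Account — service 622 days < 24 months (≈720 days) ✗ → not eligible.
Paid Sabbatical — status full-time ✓ (not excluded); service 622 days ≥ 60 days ✓; dept Legal ✗ → not eligible.
Pension Scheme — status full-time ✓; 37 hrs/wk ≥ 24 ✓; age 24 ≥ 18 ✓ → eligible.
401(k) Company Match — status full-time ✓; service 622 days ≥ 45 days ✓; rating 1 < 3 ✗ → not eligible.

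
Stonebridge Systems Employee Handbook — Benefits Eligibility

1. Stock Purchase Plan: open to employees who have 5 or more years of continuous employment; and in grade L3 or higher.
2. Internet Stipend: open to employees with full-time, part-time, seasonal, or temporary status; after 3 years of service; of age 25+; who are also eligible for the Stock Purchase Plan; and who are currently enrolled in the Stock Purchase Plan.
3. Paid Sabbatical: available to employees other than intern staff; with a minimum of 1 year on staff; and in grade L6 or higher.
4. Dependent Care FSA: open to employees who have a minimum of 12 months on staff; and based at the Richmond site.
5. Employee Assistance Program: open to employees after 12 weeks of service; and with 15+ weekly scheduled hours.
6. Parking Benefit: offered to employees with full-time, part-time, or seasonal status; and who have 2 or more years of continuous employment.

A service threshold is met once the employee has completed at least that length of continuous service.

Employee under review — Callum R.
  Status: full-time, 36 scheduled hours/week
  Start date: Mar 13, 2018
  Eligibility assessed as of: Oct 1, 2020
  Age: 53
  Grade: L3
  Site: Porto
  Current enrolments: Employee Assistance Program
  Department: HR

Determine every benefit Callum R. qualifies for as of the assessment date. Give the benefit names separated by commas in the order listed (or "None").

Employee Assistance Program, Parking Benefit

Service from Mar 13, 2018 to Oct 1, 2020: 933 days.
Stock Purchase Plan — service 933 days < 5 years (≈1825 days) ✗ → not eligible.
Internet Stipend — status full-time ✓; service 933 days < 3 years (≈1095 days) ✗ → not eligible.
Paid Sabbatical — status full-time ✓ (not excluded); service 933 days ≥ 1 year (≈365 days) ✓; grade L3 < L6 ✗ → not eligible.
Dependent Care FSA — service 933 days ≥ 12 months (≈360 days) ✓; site Porto ✗ (not Richmond) → not eligible.
Employee Assistance Program — service 933 days ≥ 12 weeks (≈84 days) ✓; 36 hrs/wk ≥ 15 ✓ → eligible.
Parking Benefit — status full-time ✓; service 933 days ≥ 2 years (≈730 days) ✓ → eligible.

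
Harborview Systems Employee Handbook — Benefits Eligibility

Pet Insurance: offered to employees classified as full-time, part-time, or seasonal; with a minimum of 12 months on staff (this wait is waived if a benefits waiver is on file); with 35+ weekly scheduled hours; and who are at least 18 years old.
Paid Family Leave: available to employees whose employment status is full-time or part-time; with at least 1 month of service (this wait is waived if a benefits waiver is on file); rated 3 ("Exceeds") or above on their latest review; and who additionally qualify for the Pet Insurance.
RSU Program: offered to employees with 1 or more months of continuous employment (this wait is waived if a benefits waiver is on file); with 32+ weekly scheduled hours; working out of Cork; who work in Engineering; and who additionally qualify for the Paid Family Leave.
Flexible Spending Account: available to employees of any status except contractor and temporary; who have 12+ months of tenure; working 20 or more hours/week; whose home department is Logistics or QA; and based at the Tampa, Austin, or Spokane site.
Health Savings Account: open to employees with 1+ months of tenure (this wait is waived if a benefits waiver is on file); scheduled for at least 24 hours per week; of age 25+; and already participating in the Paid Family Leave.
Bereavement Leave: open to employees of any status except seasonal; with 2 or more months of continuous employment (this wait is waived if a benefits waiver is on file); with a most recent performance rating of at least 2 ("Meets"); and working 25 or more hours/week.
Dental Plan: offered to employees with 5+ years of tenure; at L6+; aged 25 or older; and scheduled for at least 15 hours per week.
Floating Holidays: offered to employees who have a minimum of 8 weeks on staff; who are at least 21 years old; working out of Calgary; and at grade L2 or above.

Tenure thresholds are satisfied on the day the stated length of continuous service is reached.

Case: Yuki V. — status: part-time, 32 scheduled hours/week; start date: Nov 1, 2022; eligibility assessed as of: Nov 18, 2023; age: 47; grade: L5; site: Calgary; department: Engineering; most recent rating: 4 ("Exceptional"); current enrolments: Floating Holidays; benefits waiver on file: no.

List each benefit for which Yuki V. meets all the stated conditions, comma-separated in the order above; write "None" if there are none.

Service from Nov 1, 2022 to Nov 18, 2023: 382 days.
Pet Insurance — status part-time ✓; no waiver, service 382 days ≥ 12 months (≈360 days) ✓; 32 hrs/wk < 35 ✗ → not eligible.
Paid Family Leave — status part-time ✓; no waiver, service 382 days ≥ 1 month (≈30 days) ✓; rating 4 ≥ 3 ✓; not eligible for Pet Insurance ✗ → not eligible.
RSU Program — no waiver, service 382 days ≥ 1 month (≈30 days) ✓; 32 hrs/wk ≥ 32 ✓; site Calgary ✗ (not Cork) → not eligible.
Flexible Spending Account — status part-time ✓ (not excluded); service 382 days ≥ 12 months (≈360 days) ✓; 32 hrs/wk ≥ 20 ✓; dept Engineering ✗ → not eligible.
Health Savings Account — no waiver, service 382 days ≥ 1 month (≈30 days) ✓; 32 hrs/wk ≥ 24 ✓; age 47 ≥ 25 ✓; not enrolled in Paid Family Leave ✗ → not eligible.
Bereavement Leave — status part-time ✓ (not excluded); no waiver, service 382 days ≥ 2 months (≈60 days) ✓; rating 4 ≥ 2 ✓; 32 hrs/wk ≥ 25 ✓ → eligible.
Dental Plan — service 382 days < 5 years (≈1825 days) ✗ → not eligible.
Floating Holidays — service 382 days ≥ 8 weeks (≈56 days) ✓; age 47 ≥ 21 ✓; site Calgary ✓; grade L5 ≥ L2 ✓ → eligible.

Bereavement Leave, Floating Holidays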